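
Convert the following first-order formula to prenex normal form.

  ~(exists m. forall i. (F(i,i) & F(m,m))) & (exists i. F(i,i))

Move each ¬ inward, flipping quantifiers it crosses:
  (forall m. exists i. (~F(i,i) | ~F(m,m))) & (exists i. F(i,i))
Standardize variables apart so no two quantifiers bind the same name: i↦z1.
  (forall m. exists i. (~F(i,i) | ~F(m,m))) & (exists z1. F(z1,z1))
Extract every quantifier outward, since the variables are now distinct and don't occur free across branches:
  forall m. exists i. exists z1. ((~F(i,i) | ~F(m,m)) & F(z1,z1))

forall m. exists i. exists z1. ((~F(i,i) | ~F(m,m)) & F(z1,z1))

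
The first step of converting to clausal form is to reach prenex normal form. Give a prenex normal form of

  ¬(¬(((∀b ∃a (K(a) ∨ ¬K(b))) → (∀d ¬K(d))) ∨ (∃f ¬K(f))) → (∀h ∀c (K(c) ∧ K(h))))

∀b ∃a ∃d ∀f ∃h ∃c ((K(a) ∨ ¬K(b)) ∧ K(d) ∧ K(f) ∧ (¬K(c) ∨ ¬K(h)))

First replace A → B with ¬A ∨ B.
  ¬(¬¬(¬(∀b ∃a (K(a) ∨ ¬K(b))) ∨ (∀d ¬K(d)) ∨ (∃f ¬K(f))) ∨ (∀h ∀c (K(c) ∧ K(h))))
Drive negations inward (¬∀x A ≡ ∃x ¬A, ¬∃x A ≡ ∀x ¬A, De Morgan for ∧/∨):
  (∀b ∃a (K(a) ∨ ¬K(b))) ∧ (∃d K(d)) ∧ (∀f K(f)) ∧ (∃h ∃c (¬K(c) ∨ ¬K(h)))
All bound variables are already distinct, so no renaming is needed.
Extract every quantifier outward, since the variables are now distinct and don't occur free across branches:
  ∀b ∃a ∃d ∀f ∃h ∃c ((K(a) ∨ ¬K(b)) ∧ K(d) ∧ K(f) ∧ (¬K(c) ∨ ¬K(h)))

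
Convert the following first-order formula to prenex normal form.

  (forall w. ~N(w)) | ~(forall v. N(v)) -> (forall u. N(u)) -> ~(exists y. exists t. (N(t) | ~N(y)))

Eliminate → and ↔ using ¬ and ∨.
  ~((forall w. ~N(w)) | ~(forall v. N(v))) | ~(forall u. N(u)) | ~(exists y. exists t. (N(t) | ~N(y)))
Drive negations inward (¬∀x A ≡ ∃x ¬A, ¬∃x A ≡ ∀x ¬A, De Morgan for ∧/∨):
  (exists w. N(w)) & (forall v. N(v)) | (exists u. ~N(u)) | (forall y. forall t. (~N(t) & N(y)))
All bound variables are already distinct, so no renaming is needed.
Finally move all quantifiers to the prefix:
  exists w. forall v. exists u. forall y. forall t. (N(w) & N(v) | ~N(u) | ~N(t) & N(y))

exists w. forall v. exists u. forall y. forall t. (N(w) & N(v) | ~N(u) | ~N(t) & N(y))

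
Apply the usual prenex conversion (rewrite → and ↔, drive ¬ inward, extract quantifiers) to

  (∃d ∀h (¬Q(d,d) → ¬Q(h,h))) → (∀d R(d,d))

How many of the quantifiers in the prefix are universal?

2

Eliminate → and ↔ using ¬ and ∨.
  ¬(∃d ∀h (¬¬Q(d,d) ∨ ¬Q(h,h))) ∨ (∀d R(d,d))
Drive negations inward (¬∀x A ≡ ∃x ¬A, ¬∃x A ≡ ∀x ¬A, De Morgan for ∧/∨):
  (∀d ∃h (¬Q(d,d) ∧ Q(h,h))) ∨ (∀d R(d,d))
Give each quantifier a distinct variable: d↦z1.
  (∀d ∃h (¬Q(d,d) ∧ Q(h,h))) ∨ (∀z1 R(z1,z1))
Extract every quantifier outward, since the variables are now distinct and don't occur free across branches:
  ∀d ∃h ∀z1 (¬Q(d,d) ∧ Q(h,h) ∨ R(z1,z1))
The prefix is ∀d ∃h ∀z1: 2 universal, 1 existential.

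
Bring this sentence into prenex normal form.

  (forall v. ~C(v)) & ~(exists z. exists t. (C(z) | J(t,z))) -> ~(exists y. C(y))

Rewrite implications/biconditionals: A → B as ¬A ∨ B.
  ~((forall v. ~C(v)) & ~(exists z. exists t. (C(z) | J(t,z)))) | ~(exists y. C(y))
Move each ¬ inward, flipping quantifiers it crosses:
  (exists v. C(v)) | (exists z. exists t. (C(z) | J(t,z))) | (forall y. ~C(y))
All bound variables are already distinct, so no renaming is needed.
Extract every quantifier outward, since the variables are now distinct and don't occur free across branches:
  exists v. exists z. exists t. forall y. (C(v) | C(z) | J(t,z) | ~C(y))

exists v. exists z. exists t. forall y. (C(v) | C(z) | J(t,z) | ~C(y))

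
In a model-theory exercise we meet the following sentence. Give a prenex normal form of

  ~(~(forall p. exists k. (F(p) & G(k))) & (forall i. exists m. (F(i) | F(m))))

forall p. exists k. exists i. forall m. (F(p) & G(k) | ~F(i) & ~F(m))

Push ¬ through the quantifiers and connectives to reach negation normal form:
  (forall p. exists k. (F(p) & G(k))) | (exists i. forall m. (~F(i) & ~F(m)))
Extract every quantifier outward, since the variables are now distinct and don't occur free across branches:
  forall p. exists k. exists i. forall m. (F(p) & G(k) | ~F(i) & ~F(m))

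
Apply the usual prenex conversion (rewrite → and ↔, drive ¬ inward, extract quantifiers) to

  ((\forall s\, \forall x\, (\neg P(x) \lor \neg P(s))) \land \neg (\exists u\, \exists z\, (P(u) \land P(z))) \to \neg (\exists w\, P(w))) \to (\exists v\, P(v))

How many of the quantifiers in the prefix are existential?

Eliminate → and ↔ using ¬ and ∨.
  \neg (\neg ((\forall s\, \forall x\, (\neg P(x) \lor \neg P(s))) \land \neg (\exists u\, \exists z\, (P(u) \land P(z)))) \lor \neg (\exists w\, P(w))) \lor (\exists v\, P(v))
Push ¬ through the quantifiers and connectives to reach negation normal form:
  (\forall s\, \forall x\, (\neg P(x) \lor \neg P(s))) \land (\forall u\, \forall z\, (\neg P(u) \lor \neg P(z))) \land (\exists w\, P(w)) \lor (\exists v\, P(v))
Extract every quantifier outward, since the variables are now distinct and don't occur free across branches:
  \forall s\, \forall x\, \forall u\, \forall z\, \exists w\, \exists v\, ((\neg P(x) \lor \neg P(s)) \land (\neg P(u) \lor \neg P(z)) \land P(w) \lor P(v))
The prefix is \forall s \forall x \forall u \forall z \exists w \exists v: 4 universal, 2 existential.

2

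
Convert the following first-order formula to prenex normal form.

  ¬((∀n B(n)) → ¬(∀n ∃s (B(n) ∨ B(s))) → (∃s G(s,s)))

Rewrite implications/biconditionals: A → B as ¬A ∨ B.
  ¬(¬(∀n B(n)) ∨ ¬¬(∀n ∃s (B(n) ∨ B(s))) ∨ (∃s G(s,s)))
Drive negations inward (¬∀x A ≡ ∃x ¬A, ¬∃x A ≡ ∀x ¬A, De Morgan for ∧/∨):
  (∀n B(n)) ∧ (∃n ∀s (¬B(n) ∧ ¬B(s))) ∧ (∀s ¬G(s,s))
Give each quantifier a distinct variable: n↦w1, s↦z.
  (∀n B(n)) ∧ (∃w1 ∀s (¬B(w1) ∧ ¬B(s))) ∧ (∀z ¬G(z,z))
Finally move all quantifiers to the prefix:
  ∀n ∃w1 ∀s ∀z (B(n) ∧ ¬B(w1) ∧ ¬B(s) ∧ ¬G(z,z))

∀n ∃w1 ∀s ∀z (B(n) ∧ ¬B(w1) ∧ ¬B(s) ∧ ¬G(z,z))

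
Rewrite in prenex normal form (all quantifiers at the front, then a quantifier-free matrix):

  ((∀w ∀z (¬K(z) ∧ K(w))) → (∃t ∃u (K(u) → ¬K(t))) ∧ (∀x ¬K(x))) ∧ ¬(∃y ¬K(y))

∃w ∃z ∃t ∃u ∀x ∀y ((K(z) ∨ ¬K(w) ∨ (¬K(u) ∨ ¬K(t)) ∧ ¬K(x)) ∧ K(y))

Rewrite implications/biconditionals: A → B as ¬A ∨ B.
  (¬(∀w ∀z (¬K(z) ∧ K(w))) ∨ (∃t ∃u (¬K(u) ∨ ¬K(t))) ∧ (∀x ¬K(x))) ∧ ¬(∃y ¬K(y))
Push ¬ through the quantifiers and connectives to reach negation normal form:
  ((∃w ∃z (K(z) ∨ ¬K(w))) ∨ (∃t ∃u (¬K(u) ∨ ¬K(t))) ∧ (∀x ¬K(x))) ∧ (∀y K(y))
All bound variables are already distinct, so no renaming is needed.
Finally move all quantifiers to the prefix:
  ∃w ∃z ∃t ∃u ∀x ∀y ((K(z) ∨ ¬K(w) ∨ (¬K(u) ∨ ¬K(t)) ∧ ¬K(x)) ∧ K(y))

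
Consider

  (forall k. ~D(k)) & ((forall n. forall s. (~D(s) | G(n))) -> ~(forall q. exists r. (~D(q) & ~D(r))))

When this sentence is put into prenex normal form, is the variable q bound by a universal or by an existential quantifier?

First replace A → B with ¬A ∨ B.
  (forall k. ~D(k)) & (~(forall n. forall s. (~D(s) | G(n))) | ~(forall q. exists r. (~D(q) & ~D(r))))
Push ¬ through the quantifiers and connectives to reach negation normal form:
  (forall k. ~D(k)) & ((exists n. exists s. (D(s) & ~G(n))) | (exists q. forall r. (D(q) | D(r))))
All bound variables are already distinct, so no renaming is needed.
Pull the quantifiers to the front (each side's bound variable is not free in the other side):
  forall k. exists n. exists s. exists q. forall r. (~D(k) & (D(s) & ~G(n) | D(q) | D(r)))
The quantifier forall q sits under an odd number of negations (counting the antecedent side of each →), so it flips to exists q.

existential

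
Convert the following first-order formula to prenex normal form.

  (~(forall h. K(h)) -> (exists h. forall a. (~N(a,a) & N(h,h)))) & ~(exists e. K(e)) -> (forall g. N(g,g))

Eliminate → and ↔ using ¬ and ∨.
  ~((~~(forall h. K(h)) | (exists h. forall a. (~N(a,a) & N(h,h)))) & ~(exists e. K(e))) | (forall g. N(g,g))
Drive negations inward (¬∀x A ≡ ∃x ¬A, ¬∃x A ≡ ∀x ¬A, De Morgan for ∧/∨):
  (exists h. ~K(h)) & (forall h. exists a. (N(a,a) | ~N(h,h))) | (exists e. K(e)) | (forall g. N(g,g))
Standardize variables apart so no two quantifiers bind the same name: h↦u.
  (exists h. ~K(h)) & (forall u. exists a. (N(a,a) | ~N(u,u))) | (exists e. K(e)) | (forall g. N(g,g))
Finally move all quantifiers to the prefix:
  exists h. forall u. exists a. exists e. forall g. (~K(h) & (N(a,a) | ~N(u,u)) | K(e) | N(g,g))

exists h. forall u. exists a. exists e. forall g. (~K(h) & (N(a,a) | ~N(u,u)) | K(e) | N(g,g))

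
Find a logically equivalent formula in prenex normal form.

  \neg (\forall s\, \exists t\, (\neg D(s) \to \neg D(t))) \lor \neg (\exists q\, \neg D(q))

\exists s\, \forall t\, \forall q\, (\neg D(s) \land D(t) \lor D(q))

Rewrite implications/biconditionals: A → B as ¬A ∨ B.
  \neg (\forall s\, \exists t\, (\neg \neg D(s) \lor \neg D(t))) \lor \neg (\exists q\, \neg D(q))
Move each ¬ inward, flipping quantifiers it crosses:
  (\exists s\, \forall t\, (\neg D(s) \land D(t))) \lor (\forall q\, D(q))
All bound variables are already distinct, so no renaming is needed.
Finally move all quantifiers to the prefix:
  \exists s\, \forall t\, \forall q\, (\neg D(s) \land D(t) \lor D(q))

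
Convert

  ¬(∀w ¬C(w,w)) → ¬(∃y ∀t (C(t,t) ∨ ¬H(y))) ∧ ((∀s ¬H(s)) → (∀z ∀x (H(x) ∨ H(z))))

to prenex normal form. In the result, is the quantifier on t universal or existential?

existential

First replace A → B with ¬A ∨ B.
  ¬¬(∀w ¬C(w,w)) ∨ ¬(∃y ∀t (C(t,t) ∨ ¬H(y))) ∧ (¬(∀s ¬H(s)) ∨ (∀z ∀x (H(x) ∨ H(z))))
Move each ¬ inward, flipping quantifiers it crosses:
  (∀w ¬C(w,w)) ∨ (∀y ∃t (¬C(t,t) ∧ H(y))) ∧ ((∃s H(s)) ∨ (∀z ∀x (H(x) ∨ H(z))))
Extract every quantifier outward, since the variables are now distinct and don't occur free across branches:
  ∀w ∀y ∃t ∃s ∀z ∀x (¬C(w,w) ∨ ¬C(t,t) ∧ H(y) ∧ (H(s) ∨ H(x) ∨ H(z)))
The quantifier ∀t sits under an odd number of negations (counting the antecedent side of each →), so it flips to ∃t.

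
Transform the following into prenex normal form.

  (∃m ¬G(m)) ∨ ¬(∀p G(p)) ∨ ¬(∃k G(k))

Move each ¬ inward, flipping quantifiers it crosses:
  (∃m ¬G(m)) ∨ (∃p ¬G(p)) ∨ (∀k ¬G(k))
Pull the quantifiers to the front (each side's bound variable is not free in the other side):
  ∃m ∃p ∀k (¬G(m) ∨ ¬G(p) ∨ ¬G(k))

∃m ∃p ∀k (¬G(m) ∨ ¬G(p) ∨ ¬G(k))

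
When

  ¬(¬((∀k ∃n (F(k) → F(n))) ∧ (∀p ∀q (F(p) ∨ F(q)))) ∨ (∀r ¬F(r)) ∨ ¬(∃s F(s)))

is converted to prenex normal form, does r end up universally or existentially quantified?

existential

Rewrite implications/biconditionals: A → B as ¬A ∨ B.
  ¬(¬((∀k ∃n (¬F(k) ∨ F(n))) ∧ (∀p ∀q (F(p) ∨ F(q)))) ∨ (∀r ¬F(r)) ∨ ¬(∃s F(s)))
Move each ¬ inward, flipping quantifiers it crosses:
  (∀k ∃n (¬F(k) ∨ F(n))) ∧ (∀p ∀q (F(p) ∨ F(q))) ∧ (∃r F(r)) ∧ (∃s F(s))
Pull the quantifiers to the front (each side's bound variable is not free in the other side):
  ∀k ∃n ∀p ∀q ∃r ∃s ((¬F(k) ∨ F(n)) ∧ (F(p) ∨ F(q)) ∧ F(r) ∧ F(s))
The quantifier ∀r sits under an odd number of negations (counting the antecedent side of each →), so it flips to ∃r.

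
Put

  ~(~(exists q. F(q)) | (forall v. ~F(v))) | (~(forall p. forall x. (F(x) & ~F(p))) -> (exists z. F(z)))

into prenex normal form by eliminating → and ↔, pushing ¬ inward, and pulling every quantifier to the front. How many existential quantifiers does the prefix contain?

3

Eliminate → and ↔ using ¬ and ∨.
  ~(~(exists q. F(q)) | (forall v. ~F(v))) | ~~(forall p. forall x. (F(x) & ~F(p))) | (exists z. F(z))
Push ¬ through the quantifiers and connectives to reach negation normal form:
  (exists q. F(q)) & (exists v. F(v)) | (forall p. forall x. (F(x) & ~F(p))) | (exists z. F(z))
Finally move all quantifiers to the prefix:
  exists q. exists v. forall p. forall x. exists z. (F(q) & F(v) | F(x) & ~F(p) | F(z))
The prefix is exists q exists v forall p forall x exists z: 2 universal, 3 existential.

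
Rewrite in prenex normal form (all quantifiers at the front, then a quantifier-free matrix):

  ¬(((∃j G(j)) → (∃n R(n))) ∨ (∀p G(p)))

Eliminate → and ↔ using ¬ and ∨.
  ¬(¬(∃j G(j)) ∨ (∃n R(n)) ∨ (∀p G(p)))
Push ¬ through the quantifiers and connectives to reach negation normal form:
  (∃j G(j)) ∧ (∀n ¬R(n)) ∧ (∃p ¬G(p))
Extract every quantifier outward, since the variables are now distinct and don't occur free across branches:
  ∃j ∀n ∃p (G(j) ∧ ¬R(n) ∧ ¬G(p))

∃j ∀n ∃p (G(j) ∧ ¬R(n) ∧ ¬G(p))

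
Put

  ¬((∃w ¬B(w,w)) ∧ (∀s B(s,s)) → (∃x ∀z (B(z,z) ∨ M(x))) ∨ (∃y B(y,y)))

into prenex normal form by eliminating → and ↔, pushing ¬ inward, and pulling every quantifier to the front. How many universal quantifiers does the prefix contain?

3

Rewrite implications/biconditionals: A → B as ¬A ∨ B.
  ¬(¬((∃w ¬B(w,w)) ∧ (∀s B(s,s))) ∨ (∃x ∀z (B(z,z) ∨ M(x))) ∨ (∃y B(y,y)))
Drive negations inward (¬∀x A ≡ ∃x ¬A, ¬∃x A ≡ ∀x ¬A, De Morgan for ∧/∨):
  (∃w ¬B(w,w)) ∧ (∀s B(s,s)) ∧ (∀x ∃z (¬B(z,z) ∧ ¬M(x))) ∧ (∀y ¬B(y,y))
All bound variables are already distinct, so no renaming is needed.
Finally move all quantifiers to the prefix:
  ∃w ∀s ∀x ∃z ∀y (¬B(w,w) ∧ B(s,s) ∧ ¬B(z,z) ∧ ¬M(x) ∧ ¬B(y,y))
The prefix is ∃w ∀s ∀x ∃z ∀y: 3 universal, 2 existential.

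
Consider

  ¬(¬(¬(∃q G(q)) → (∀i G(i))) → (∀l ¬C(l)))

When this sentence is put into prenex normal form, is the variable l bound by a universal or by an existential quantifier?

Rewrite implications/biconditionals: A → B as ¬A ∨ B.
  ¬(¬¬(¬¬(∃q G(q)) ∨ (∀i G(i))) ∨ (∀l ¬C(l)))
Push ¬ through the quantifiers and connectives to reach negation normal form:
  (∀q ¬G(q)) ∧ (∃i ¬G(i)) ∧ (∃l C(l))
All bound variables are already distinct, so no renaming is needed.
Finally move all quantifiers to the prefix:
  ∀q ∃i ∃l (¬G(q) ∧ ¬G(i) ∧ C(l))
The quantifier ∀l sits under an odd number of negations (counting the antecedent side of each →), so it flips to ∃l.

existential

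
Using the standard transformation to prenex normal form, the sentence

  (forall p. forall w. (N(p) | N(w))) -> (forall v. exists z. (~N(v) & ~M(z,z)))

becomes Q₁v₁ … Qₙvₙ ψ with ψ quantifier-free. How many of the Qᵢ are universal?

First replace A → B with ¬A ∨ B.
  ~(forall p. forall w. (N(p) | N(w))) | (forall v. exists z. (~N(v) & ~M(z,z)))
Push ¬ through the quantifiers and connectives to reach negation normal form:
  (exists p. exists w. (~N(p) & ~N(w))) | (forall v. exists z. (~N(v) & ~M(z,z)))
All bound variables are already distinct, so no renaming is needed.
Pull the quantifiers to the front (each side's bound variable is not free in the other side):
  exists p. exists w. forall v. exists z. (~N(p) & ~N(w) | ~N(v) & ~M(z,z))
The prefix is exists p exists w forall v exists z: 1 universal, 3 existential.

1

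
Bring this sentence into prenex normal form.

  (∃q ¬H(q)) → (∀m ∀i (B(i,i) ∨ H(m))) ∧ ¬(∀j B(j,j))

∀q ∀m ∀i ∃j (H(q) ∨ (B(i,i) ∨ H(m)) ∧ ¬B(j,j))

First replace A → B with ¬A ∨ B.
  ¬(∃q ¬H(q)) ∨ (∀m ∀i (B(i,i) ∨ H(m))) ∧ ¬(∀j B(j,j))
Move each ¬ inward, flipping quantifiers it crosses:
  (∀q H(q)) ∨ (∀m ∀i (B(i,i) ∨ H(m))) ∧ (∃j ¬B(j,j))
All bound variables are already distinct, so no renaming is needed.
Pull the quantifiers to the front (each side's bound variable is not free in the other side):
  ∀q ∀m ∀i ∃j (H(q) ∨ (B(i,i) ∨ H(m)) ∧ ¬B(j,j))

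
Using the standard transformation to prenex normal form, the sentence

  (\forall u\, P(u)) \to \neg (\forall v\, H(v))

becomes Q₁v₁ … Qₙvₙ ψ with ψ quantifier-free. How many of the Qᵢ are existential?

2

First replace A → B with ¬A ∨ B.
  \neg (\forall u\, P(u)) \lor \neg (\forall v\, H(v))
Push ¬ through the quantifiers and connectives to reach negation normal form:
  (\exists u\, \neg P(u)) \lor (\exists v\, \neg H(v))
All bound variables are already distinct, so no renaming is needed.
Extract every quantifier outward, since the variables are now distinct and don't occur free across branches:
  \exists u\, \exists v\, (\neg P(u) \lor \neg H(v))
The prefix is \exists u \exists v: 0 universal, 2 existential.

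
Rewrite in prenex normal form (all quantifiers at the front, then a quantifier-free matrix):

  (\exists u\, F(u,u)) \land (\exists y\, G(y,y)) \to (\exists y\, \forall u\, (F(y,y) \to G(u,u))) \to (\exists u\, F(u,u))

\forall u\, \forall y\, \forall v\, \exists w1\, \exists b\, (\neg F(u,u) \lor \neg G(y,y) \lor F(v,v) \land \neg G(w1,w1) \lor F(b,b))

Rewrite implications/biconditionals: A → B as ¬A ∨ B.
  \neg ((\exists u\, F(u,u)) \land (\exists y\, G(y,y))) \lor \neg (\exists y\, \forall u\, (\neg F(y,y) \lor G(u,u))) \lor (\exists u\, F(u,u))
Move each ¬ inward, flipping quantifiers it crosses:
  (\forall u\, \neg F(u,u)) \lor (\forall y\, \neg G(y,y)) \lor (\forall y\, \exists u\, (F(y,y) \land \neg G(u,u))) \lor (\exists u\, F(u,u))
Rename bound variables to avoid capture: y↦v, u↦w1, u↦b.
  (\forall u\, \neg F(u,u)) \lor (\forall y\, \neg G(y,y)) \lor (\forall v\, \exists w1\, (F(v,v) \land \neg G(w1,w1))) \lor (\exists b\, F(b,b))
Pull the quantifiers to the front (each side's bound variable is not free in the other side):
  \forall u\, \forall y\, \forall v\, \exists w1\, \exists b\, (\neg F(u,u) \lor \neg G(y,y) \lor F(v,v) \land \neg G(w1,w1) \lor F(b,b))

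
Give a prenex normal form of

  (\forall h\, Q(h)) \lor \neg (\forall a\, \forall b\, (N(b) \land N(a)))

\forall h\, \exists a\, \exists b\, (Q(h) \lor \neg N(b) \lor \neg N(a))

Drive negations inward (¬∀x A ≡ ∃x ¬A, ¬∃x A ≡ ∀x ¬A, De Morgan for ∧/∨):
  (\forall h\, Q(h)) \lor (\exists a\, \exists b\, (\neg N(b) \lor \neg N(a)))
All bound variables are already distinct, so no renaming is needed.
Extract every quantifier outward, since the variables are now distinct and don't occur free across branches:
  \forall h\, \exists a\, \exists b\, (Q(h) \lor \neg N(b) \lor \neg N(a))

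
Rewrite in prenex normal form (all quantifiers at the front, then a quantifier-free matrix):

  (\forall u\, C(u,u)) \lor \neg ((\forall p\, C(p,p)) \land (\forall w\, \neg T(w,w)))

\forall u\, \exists p\, \exists w\, (C(u,u) \lor \neg C(p,p) \lor T(w,w))

Drive negations inward (¬∀x A ≡ ∃x ¬A, ¬∃x A ≡ ∀x ¬A, De Morgan for ∧/∨):
  (\forall u\, C(u,u)) \lor (\exists p\, \neg C(p,p)) \lor (\exists w\, T(w,w))
All bound variables are already distinct, so no renaming is needed.
Finally move all quantifiers to the prefix:
  \forall u\, \exists p\, \exists w\, (C(u,u) \lor \neg C(p,p) \lor T(w,w))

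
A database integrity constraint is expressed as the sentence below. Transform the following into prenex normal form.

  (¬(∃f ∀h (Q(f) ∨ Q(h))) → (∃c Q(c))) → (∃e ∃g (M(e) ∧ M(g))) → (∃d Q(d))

∀f ∃h ∀c ∀e ∀g ∃d (¬Q(f) ∧ ¬Q(h) ∧ ¬Q(c) ∨ ¬M(e) ∨ ¬M(g) ∨ Q(d))

Eliminate → and ↔ using ¬ and ∨.
  ¬(¬¬(∃f ∀h (Q(f) ∨ Q(h))) ∨ (∃c Q(c))) ∨ ¬(∃e ∃g (M(e) ∧ M(g))) ∨ (∃d Q(d))
Push ¬ through the quantifiers and connectives to reach negation normal form:
  (∀f ∃h (¬Q(f) ∧ ¬Q(h))) ∧ (∀c ¬Q(c)) ∨ (∀e ∀g (¬M(e) ∨ ¬M(g))) ∨ (∃d Q(d))
Extract every quantifier outward, since the variables are now distinct and don't occur free across branches:
  ∀f ∃h ∀c ∀e ∀g ∃d (¬Q(f) ∧ ¬Q(h) ∧ ¬Q(c) ∨ ¬M(e) ∨ ¬M(g) ∨ Q(d))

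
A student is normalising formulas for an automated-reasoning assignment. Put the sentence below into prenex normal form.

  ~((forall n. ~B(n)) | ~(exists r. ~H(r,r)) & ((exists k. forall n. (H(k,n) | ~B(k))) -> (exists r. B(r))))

Eliminate → and ↔ using ¬ and ∨.
  ~((forall n. ~B(n)) | ~(exists r. ~H(r,r)) & (~(exists k. forall n. (H(k,n) | ~B(k))) | (exists r. B(r))))
Drive negations inward (¬∀x A ≡ ∃x ¬A, ¬∃x A ≡ ∀x ¬A, De Morgan for ∧/∨):
  (exists n. B(n)) & ((exists r. ~H(r,r)) | (exists k. forall n. (H(k,n) | ~B(k))) & (forall r. ~B(r)))
Give each quantifier a distinct variable: n↦q, r↦p.
  (exists n. B(n)) & ((exists r. ~H(r,r)) | (exists k. forall q. (H(k,q) | ~B(k))) & (forall p. ~B(p)))
Extract every quantifier outward, since the variables are now distinct and don't occur free across branches:
  exists n. exists r. exists k. forall q. forall p. (B(n) & (~H(r,r) | (H(k,q) | ~B(k)) & ~B(p)))

exists n. exists r. exists k. forall q. forall p. (B(n) & (~H(r,r) | (H(k,q) | ~B(k)) & ~B(p)))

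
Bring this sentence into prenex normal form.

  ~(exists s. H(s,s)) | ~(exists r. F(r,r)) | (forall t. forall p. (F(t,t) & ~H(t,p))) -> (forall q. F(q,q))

exists s. exists r. exists t. exists p. forall q. (H(s,s) & F(r,r) & (~F(t,t) | H(t,p)) | F(q,q))

Rewrite implications/biconditionals: A → B as ¬A ∨ B.
  ~(~(exists s. H(s,s)) | ~(exists r. F(r,r)) | (forall t. forall p. (F(t,t) & ~H(t,p)))) | (forall q. F(q,q))
Move each ¬ inward, flipping quantifiers it crosses:
  (exists s. H(s,s)) & (exists r. F(r,r)) & (exists t. exists p. (~F(t,t) | H(t,p))) | (forall q. F(q,q))
All bound variables are already distinct, so no renaming is needed.
Finally move all quantifiers to the prefix:
  exists s. exists r. exists t. exists p. forall q. (H(s,s) & F(r,r) & (~F(t,t) | H(t,p)) | F(q,q))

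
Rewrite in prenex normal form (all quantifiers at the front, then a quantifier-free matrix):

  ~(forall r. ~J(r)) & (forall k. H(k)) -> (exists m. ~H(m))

forall r. exists k. exists m. (~J(r) | ~H(k) | ~H(m))

Rewrite implications/biconditionals: A → B as ¬A ∨ B.
  ~(~(forall r. ~J(r)) & (forall k. H(k))) | (exists m. ~H(m))
Drive negations inward (¬∀x A ≡ ∃x ¬A, ¬∃x A ≡ ∀x ¬A, De Morgan for ∧/∨):
  (forall r. ~J(r)) | (exists k. ~H(k)) | (exists m. ~H(m))
Extract every quantifier outward, since the variables are now distinct and don't occur free across branches:
  forall r. exists k. exists m. (~J(r) | ~H(k) | ~H(m))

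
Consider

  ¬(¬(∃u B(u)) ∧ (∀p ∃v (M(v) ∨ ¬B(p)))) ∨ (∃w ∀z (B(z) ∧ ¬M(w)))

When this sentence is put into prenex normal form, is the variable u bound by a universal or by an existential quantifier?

existential

Move each ¬ inward, flipping quantifiers it crosses:
  (∃u B(u)) ∨ (∃p ∀v (¬M(v) ∧ B(p))) ∨ (∃w ∀z (B(z) ∧ ¬M(w)))
Pull the quantifiers to the front (each side's bound variable is not free in the other side):
  ∃u ∃p ∀v ∃w ∀z (B(u) ∨ ¬M(v) ∧ B(p) ∨ B(z) ∧ ¬M(w))
The quantifier ∃u sits under an even number of negations, so it remains existential.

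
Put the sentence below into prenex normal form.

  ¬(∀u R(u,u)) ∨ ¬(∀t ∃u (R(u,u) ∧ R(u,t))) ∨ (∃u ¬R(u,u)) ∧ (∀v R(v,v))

∃u ∃t ∀u1 ∃w1 ∀v (¬R(u,u) ∨ ¬R(u1,u1) ∨ ¬R(u1,t) ∨ ¬R(w1,w1) ∧ R(v,v))

Push ¬ through the quantifiers and connectives to reach negation normal form:
  (∃u ¬R(u,u)) ∨ (∃t ∀u (¬R(u,u) ∨ ¬R(u,t))) ∨ (∃u ¬R(u,u)) ∧ (∀v R(v,v))
Standardize variables apart so no two quantifiers bind the same name: u↦u1, u↦w1.
  (∃u ¬R(u,u)) ∨ (∃t ∀u1 (¬R(u1,u1) ∨ ¬R(u1,t))) ∨ (∃w1 ¬R(w1,w1)) ∧ (∀v R(v,v))
Extract every quantifier outward, since the variables are now distinct and don't occur free across branches:
  ∃u ∃t ∀u1 ∃w1 ∀v (¬R(u,u) ∨ ¬R(u1,u1) ∨ ¬R(u1,t) ∨ ¬R(w1,w1) ∧ R(v,v))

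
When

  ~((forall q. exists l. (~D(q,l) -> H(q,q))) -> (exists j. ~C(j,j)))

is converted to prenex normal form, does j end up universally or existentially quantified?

First replace A → B with ¬A ∨ B.
  ~(~(forall q. exists l. (~~D(q,l) | H(q,q))) | (exists j. ~C(j,j)))
Push ¬ through the quantifiers and connectives to reach negation normal form:
  (forall q. exists l. (D(q,l) | H(q,q))) & (forall j. C(j,j))
All bound variables are already distinct, so no renaming is needed.
Extract every quantifier outward, since the variables are now distinct and don't occur free across branches:
  forall q. exists l. forall j. ((D(q,l) | H(q,q)) & C(j,j))
The quantifier exists j sits under an odd number of negations (counting the antecedent side of each →), so it flips to forall j.

universal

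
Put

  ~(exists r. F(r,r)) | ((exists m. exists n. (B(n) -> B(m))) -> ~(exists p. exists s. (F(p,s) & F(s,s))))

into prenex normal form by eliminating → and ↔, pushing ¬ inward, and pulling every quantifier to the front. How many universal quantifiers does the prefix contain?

Eliminate → and ↔ using ¬ and ∨.
  ~(exists r. F(r,r)) | ~(exists m. exists n. (~B(n) | B(m))) | ~(exists p. exists s. (F(p,s) & F(s,s)))
Drive negations inward (¬∀x A ≡ ∃x ¬A, ¬∃x A ≡ ∀x ¬A, De Morgan for ∧/∨):
  (forall r. ~F(r,r)) | (forall m. forall n. (B(n) & ~B(m))) | (forall p. forall s. (~F(p,s) | ~F(s,s)))
All bound variables are already distinct, so no renaming is needed.
Extract every quantifier outward, since the variables are now distinct and don't occur free across branches:
  forall r. forall m. forall n. forall p. forall s. (~F(r,r) | B(n) & ~B(m) | ~F(p,s) | ~F(s,s))
The prefix is forall r forall m forall n forall p forall s: 5 universal, 0 existential.

5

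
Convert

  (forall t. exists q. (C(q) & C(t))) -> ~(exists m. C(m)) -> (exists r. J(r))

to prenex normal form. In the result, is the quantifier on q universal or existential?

universal

Eliminate → and ↔ using ¬ and ∨.
  ~(forall t. exists q. (C(q) & C(t))) | ~~(exists m. C(m)) | (exists r. J(r))
Move each ¬ inward, flipping quantifiers it crosses:
  (exists t. forall q. (~C(q) | ~C(t))) | (exists m. C(m)) | (exists r. J(r))
Pull the quantifiers to the front (each side's bound variable is not free in the other side):
  exists t. forall q. exists m. exists r. (~C(q) | ~C(t) | C(m) | J(r))
The quantifier exists q sits under an odd number of negations (counting the antecedent side of each →), so it flips to forall q.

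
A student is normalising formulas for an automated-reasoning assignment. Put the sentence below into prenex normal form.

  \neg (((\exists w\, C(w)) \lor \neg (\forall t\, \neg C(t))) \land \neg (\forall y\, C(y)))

\forall w\, \forall t\, \forall y\, (\neg C(w) \land \neg C(t) \lor C(y))

Drive negations inward (¬∀x A ≡ ∃x ¬A, ¬∃x A ≡ ∀x ¬A, De Morgan for ∧/∨):
  (\forall w\, \neg C(w)) \land (\forall t\, \neg C(t)) \lor (\forall y\, C(y))
Pull the quantifiers to the front (each side's bound variable is not free in the other side):
  \forall w\, \forall t\, \forall y\, (\neg C(w) \land \neg C(t) \lor C(y))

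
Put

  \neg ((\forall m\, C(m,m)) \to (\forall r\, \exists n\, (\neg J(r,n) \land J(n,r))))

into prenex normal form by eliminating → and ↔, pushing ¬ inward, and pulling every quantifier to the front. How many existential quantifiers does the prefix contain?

1

Eliminate → and ↔ using ¬ and ∨.
  \neg (\neg (\forall m\, C(m,m)) \lor (\forall r\, \exists n\, (\neg J(r,n) \land J(n,r))))
Drive negations inward (¬∀x A ≡ ∃x ¬A, ¬∃x A ≡ ∀x ¬A, De Morgan for ∧/∨):
  (\forall m\, C(m,m)) \land (\exists r\, \forall n\, (J(r,n) \lor \neg J(n,r)))
All bound variables are already distinct, so no renaming is needed.
Extract every quantifier outward, since the variables are now distinct and don't occur free across branches:
  \forall m\, \exists r\, \forall n\, (C(m,m) \land (J(r,n) \lor \neg J(n,r)))
The prefix is \forall m \exists r \forall n: 2 universal, 1 existential.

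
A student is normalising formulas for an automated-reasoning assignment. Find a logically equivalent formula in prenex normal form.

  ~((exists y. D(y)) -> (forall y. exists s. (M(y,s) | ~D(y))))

First replace A → B with ¬A ∨ B.
  ~(~(exists y. D(y)) | (forall y. exists s. (M(y,s) | ~D(y))))
Drive negations inward (¬∀x A ≡ ∃x ¬A, ¬∃x A ≡ ∀x ¬A, De Morgan for ∧/∨):
  (exists y. D(y)) & (exists y. forall s. (~M(y,s) & D(y)))
Give each quantifier a distinct variable: y↦x.
  (exists y. D(y)) & (exists x. forall s. (~M(x,s) & D(x)))
Finally move all quantifiers to the prefix:
  exists y. exists x. forall s. (D(y) & ~M(x,s) & D(x))

exists y. exists x. forall s. (D(y) & ~M(x,s) & D(x))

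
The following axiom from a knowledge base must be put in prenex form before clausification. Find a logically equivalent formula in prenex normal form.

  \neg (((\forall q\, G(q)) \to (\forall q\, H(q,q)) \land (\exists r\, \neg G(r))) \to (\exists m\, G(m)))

Eliminate → and ↔ using ¬ and ∨.
  \neg (\neg (\neg (\forall q\, G(q)) \lor (\forall q\, H(q,q)) \land (\exists r\, \neg G(r))) \lor (\exists m\, G(m)))
Drive negations inward (¬∀x A ≡ ∃x ¬A, ¬∃x A ≡ ∀x ¬A, De Morgan for ∧/∨):
  ((\exists q\, \neg G(q)) \lor (\forall q\, H(q,q)) \land (\exists r\, \neg G(r))) \land (\forall m\, \neg G(m))
Give each quantifier a distinct variable: q↦w.
  ((\exists q\, \neg G(q)) \lor (\forall w\, H(w,w)) \land (\exists r\, \neg G(r))) \land (\forall m\, \neg G(m))
Pull the quantifiers to the front (each side's bound variable is not free in the other side):
  \exists q\, \forall w\, \exists r\, \forall m\, ((\neg G(q) \lor H(w,w) \land \neg G(r)) \land \neg G(m))

\exists q\, \forall w\, \exists r\, \forall m\, ((\neg G(q) \lor H(w,w) \land \neg G(r)) \land \neg G(m))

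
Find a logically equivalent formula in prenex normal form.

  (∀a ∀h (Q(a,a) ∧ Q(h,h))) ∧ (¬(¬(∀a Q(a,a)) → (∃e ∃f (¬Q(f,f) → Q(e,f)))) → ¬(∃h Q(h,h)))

First replace A → B with ¬A ∨ B.
  (∀a ∀h (Q(a,a) ∧ Q(h,h))) ∧ (¬¬(¬¬(∀a Q(a,a)) ∨ (∃e ∃f (¬¬Q(f,f) ∨ Q(e,f)))) ∨ ¬(∃h Q(h,h)))
Move each ¬ inward, flipping quantifiers it crosses:
  (∀a ∀h (Q(a,a) ∧ Q(h,h))) ∧ ((∀a Q(a,a)) ∨ (∃e ∃f (Q(f,f) ∨ Q(e,f))) ∨ (∀h ¬Q(h,h)))
Rename bound variables to avoid capture: a↦t, h↦z.
  (∀a ∀h (Q(a,a) ∧ Q(h,h))) ∧ ((∀t Q(t,t)) ∨ (∃e ∃f (Q(f,f) ∨ Q(e,f))) ∨ (∀z ¬Q(z,z)))
Finally move all quantifiers to the prefix:
  ∀a ∀h ∀t ∃e ∃f ∀z (Q(a,a) ∧ Q(h,h) ∧ (Q(t,t) ∨ Q(f,f) ∨ Q(e,f) ∨ ¬Q(z,z)))

∀a ∀h ∀t ∃e ∃f ∀z (Q(a,a) ∧ Q(h,h) ∧ (Q(t,t) ∨ Q(f,f) ∨ Q(e,f) ∨ ¬Q(z,z)))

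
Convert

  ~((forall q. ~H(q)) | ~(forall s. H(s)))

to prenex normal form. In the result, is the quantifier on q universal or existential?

Drive negations inward (¬∀x A ≡ ∃x ¬A, ¬∃x A ≡ ∀x ¬A, De Morgan for ∧/∨):
  (exists q. H(q)) & (forall s. H(s))
Pull the quantifiers to the front (each side's bound variable is not free in the other side):
  exists q. forall s. (H(q) & H(s))
The quantifier forall q sits under an odd number of negations, so it flips to exists q.

existential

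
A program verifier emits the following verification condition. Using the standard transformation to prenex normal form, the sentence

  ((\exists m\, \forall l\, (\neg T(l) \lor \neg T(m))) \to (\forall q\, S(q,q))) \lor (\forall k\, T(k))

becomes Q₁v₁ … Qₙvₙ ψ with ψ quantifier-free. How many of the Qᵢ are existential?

1

Rewrite implications/biconditionals: A → B as ¬A ∨ B.
  \neg (\exists m\, \forall l\, (\neg T(l) \lor \neg T(m))) \lor (\forall q\, S(q,q)) \lor (\forall k\, T(k))
Move each ¬ inward, flipping quantifiers it crosses:
  (\forall m\, \exists l\, (T(l) \land T(m))) \lor (\forall q\, S(q,q)) \lor (\forall k\, T(k))
All bound variables are already distinct, so no renaming is needed.
Pull the quantifiers to the front (each side's bound variable is not free in the other side):
  \forall m\, \exists l\, \forall q\, \forall k\, (T(l) \land T(m) \lor S(q,q) \lor T(k))
The prefix is \forall m \exists l \forall q \forall k: 3 universal, 1 existential.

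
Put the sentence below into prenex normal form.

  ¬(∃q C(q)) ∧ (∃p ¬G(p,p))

∀q ∃p (¬C(q) ∧ ¬G(p,p))

Push ¬ through the quantifiers and connectives to reach negation normal form:
  (∀q ¬C(q)) ∧ (∃p ¬G(p,p))
All bound variables are already distinct, so no renaming is needed.
Pull the quantifiers to the front (each side's bound variable is not free in the other side):
  ∀q ∃p (¬C(q) ∧ ¬G(p,p))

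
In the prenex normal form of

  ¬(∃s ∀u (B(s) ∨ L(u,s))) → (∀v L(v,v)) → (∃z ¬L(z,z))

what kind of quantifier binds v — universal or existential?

Eliminate → and ↔ using ¬ and ∨.
  ¬¬(∃s ∀u (B(s) ∨ L(u,s))) ∨ ¬(∀v L(v,v)) ∨ (∃z ¬L(z,z))
Move each ¬ inward, flipping quantifiers it crosses:
  (∃s ∀u (B(s) ∨ L(u,s))) ∨ (∃v ¬L(v,v)) ∨ (∃z ¬L(z,z))
All bound variables are already distinct, so no renaming is needed.
Pull the quantifiers to the front (each side's bound variable is not free in the other side):
  ∃s ∀u ∃v ∃z (B(s) ∨ L(u,s) ∨ ¬L(v,v) ∨ ¬L(z,z))
The quantifier ∀v sits under an odd number of negations (counting the antecedent side of each →), so it flips to ∃v.

existential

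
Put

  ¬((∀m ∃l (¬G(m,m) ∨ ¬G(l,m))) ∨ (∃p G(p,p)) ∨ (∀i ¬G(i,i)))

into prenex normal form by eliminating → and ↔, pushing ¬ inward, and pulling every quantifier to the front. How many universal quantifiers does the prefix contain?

2

Drive negations inward (¬∀x A ≡ ∃x ¬A, ¬∃x A ≡ ∀x ¬A, De Morgan for ∧/∨):
  (∃m ∀l (G(m,m) ∧ G(l,m))) ∧ (∀p ¬G(p,p)) ∧ (∃i G(i,i))
Finally move all quantifiers to the prefix:
  ∃m ∀l ∀p ∃i (G(m,m) ∧ G(l,m) ∧ ¬G(p,p) ∧ G(i,i))
The prefix is ∃m ∀l ∀p ∃i: 2 universal, 2 existential.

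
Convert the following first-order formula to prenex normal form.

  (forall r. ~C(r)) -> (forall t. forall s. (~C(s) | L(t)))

exists r. forall t. forall s. (C(r) | ~C(s) | L(t))

Eliminate → and ↔ using ¬ and ∨.
  ~(forall r. ~C(r)) | (forall t. forall s. (~C(s) | L(t)))
Push ¬ through the quantifiers and connectives to reach negation normal form:
  (exists r. C(r)) | (forall t. forall s. (~C(s) | L(t)))
Pull the quantifiers to the front (each side's bound variable is not free in the other side):
  exists r. forall t. forall s. (C(r) | ~C(s) | L(t))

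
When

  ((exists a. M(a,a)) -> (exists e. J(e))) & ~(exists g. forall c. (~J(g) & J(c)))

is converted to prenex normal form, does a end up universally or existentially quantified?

universal

First replace A → B with ¬A ∨ B.
  (~(exists a. M(a,a)) | (exists e. J(e))) & ~(exists g. forall c. (~J(g) & J(c)))
Drive negations inward (¬∀x A ≡ ∃x ¬A, ¬∃x A ≡ ∀x ¬A, De Morgan for ∧/∨):
  ((forall a. ~M(a,a)) | (exists e. J(e))) & (forall g. exists c. (J(g) | ~J(c)))
Finally move all quantifiers to the prefix:
  forall a. exists e. forall g. exists c. ((~M(a,a) | J(e)) & (J(g) | ~J(c)))
The quantifier exists a sits under an odd number of negations (counting the antecedent side of each →), so it flips to forall a.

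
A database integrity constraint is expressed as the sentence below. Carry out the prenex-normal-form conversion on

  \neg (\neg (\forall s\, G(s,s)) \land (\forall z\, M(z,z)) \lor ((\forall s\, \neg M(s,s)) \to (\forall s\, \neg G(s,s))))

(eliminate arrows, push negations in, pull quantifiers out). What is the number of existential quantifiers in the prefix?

2

Eliminate → and ↔ using ¬ and ∨.
  \neg (\neg (\forall s\, G(s,s)) \land (\forall z\, M(z,z)) \lor \neg (\forall s\, \neg M(s,s)) \lor (\forall s\, \neg G(s,s)))
Push ¬ through the quantifiers and connectives to reach negation normal form:
  ((\forall s\, G(s,s)) \lor (\exists z\, \neg M(z,z))) \land (\forall s\, \neg M(s,s)) \land (\exists s\, G(s,s))
Rename bound variables to avoid capture: s↦w, s↦z1.
  ((\forall s\, G(s,s)) \lor (\exists z\, \neg M(z,z))) \land (\forall w\, \neg M(w,w)) \land (\exists z1\, G(z1,z1))
Pull the quantifiers to the front (each side's bound variable is not free in the other side):
  \forall s\, \exists z\, \forall w\, \exists z1\, ((G(s,s) \lor \neg M(z,z)) \land \neg M(w,w) \land G(z1,z1))
The prefix is \forall s \exists z \forall w \exists z1: 2 universal, 2 existential.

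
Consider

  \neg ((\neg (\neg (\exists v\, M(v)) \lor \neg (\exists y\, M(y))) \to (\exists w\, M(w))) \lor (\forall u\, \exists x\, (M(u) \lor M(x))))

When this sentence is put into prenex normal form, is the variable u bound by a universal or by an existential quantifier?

existential

Rewrite implications/biconditionals: A → B as ¬A ∨ B.
  \neg (\neg \neg (\neg (\exists v\, M(v)) \lor \neg (\exists y\, M(y))) \lor (\exists w\, M(w)) \lor (\forall u\, \exists x\, (M(u) \lor M(x))))
Move each ¬ inward, flipping quantifiers it crosses:
  (\exists v\, M(v)) \land (\exists y\, M(y)) \land (\forall w\, \neg M(w)) \land (\exists u\, \forall x\, (\neg M(u) \land \neg M(x)))
Pull the quantifiers to the front (each side's bound variable is not free in the other side):
  \exists v\, \exists y\, \forall w\, \exists u\, \forall x\, (M(v) \land M(y) \land \neg M(w) \land \neg M(u) \land \neg M(x))
The quantifier \forall u sits under an odd number of negations (counting the antecedent side of each →), so it flips to \exists u.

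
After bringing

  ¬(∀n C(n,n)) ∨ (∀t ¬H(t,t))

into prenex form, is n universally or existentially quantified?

existential

Push ¬ through the quantifiers and connectives to reach negation normal form:
  (∃n ¬C(n,n)) ∨ (∀t ¬H(t,t))
Finally move all quantifiers to the prefix:
  ∃n ∀t (¬C(n,n) ∨ ¬H(t,t))
The quantifier ∀n sits under an odd number of negations, so it flips to ∃n.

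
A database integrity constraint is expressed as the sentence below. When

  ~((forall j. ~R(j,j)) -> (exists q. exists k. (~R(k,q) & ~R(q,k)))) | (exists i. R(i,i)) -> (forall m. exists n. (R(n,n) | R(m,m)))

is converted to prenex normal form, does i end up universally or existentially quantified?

universal

Eliminate → and ↔ using ¬ and ∨.
  ~(~(~(forall j. ~R(j,j)) | (exists q. exists k. (~R(k,q) & ~R(q,k)))) | (exists i. R(i,i))) | (forall m. exists n. (R(n,n) | R(m,m)))
Push ¬ through the quantifiers and connectives to reach negation normal form:
  ((exists j. R(j,j)) | (exists q. exists k. (~R(k,q) & ~R(q,k)))) & (forall i. ~R(i,i)) | (forall m. exists n. (R(n,n) | R(m,m)))
Finally move all quantifiers to the prefix:
  exists j. exists q. exists k. forall i. forall m. exists n. ((R(j,j) | ~R(k,q) & ~R(q,k)) & ~R(i,i) | R(n,n) | R(m,m))
The quantifier exists i sits under an odd number of negations (counting the antecedent side of each →), so it flips to forall i.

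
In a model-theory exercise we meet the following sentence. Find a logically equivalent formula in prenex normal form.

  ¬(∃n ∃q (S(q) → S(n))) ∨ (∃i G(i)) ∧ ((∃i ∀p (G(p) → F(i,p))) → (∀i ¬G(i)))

Eliminate → and ↔ using ¬ and ∨.
  ¬(∃n ∃q (¬S(q) ∨ S(n))) ∨ (∃i G(i)) ∧ (¬(∃i ∀p (¬G(p) ∨ F(i,p))) ∨ (∀i ¬G(i)))
Drive negations inward (¬∀x A ≡ ∃x ¬A, ¬∃x A ≡ ∀x ¬A, De Morgan for ∧/∨):
  (∀n ∀q (S(q) ∧ ¬S(n))) ∨ (∃i G(i)) ∧ ((∀i ∃p (G(p) ∧ ¬F(i,p))) ∨ (∀i ¬G(i)))
Standardize variables apart so no two quantifiers bind the same name: i↦v1, i↦u.
  (∀n ∀q (S(q) ∧ ¬S(n))) ∨ (∃i G(i)) ∧ ((∀v1 ∃p (G(p) ∧ ¬F(v1,p))) ∨ (∀u ¬G(u)))
Pull the quantifiers to the front (each side's bound variable is not free in the other side):
  ∀n ∀q ∃i ∀v1 ∃p ∀u (S(q) ∧ ¬S(n) ∨ G(i) ∧ (G(p) ∧ ¬F(v1,p) ∨ ¬G(u)))

∀n ∀q ∃i ∀v1 ∃p ∀u (S(q) ∧ ¬S(n) ∨ G(i) ∧ (G(p) ∧ ¬F(v1,p) ∨ ¬G(u)))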